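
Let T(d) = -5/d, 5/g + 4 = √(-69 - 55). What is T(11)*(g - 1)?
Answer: 40/77 + 5*I*√31/154 ≈ 0.51948 + 0.18077*I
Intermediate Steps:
g = 5/(-4 + 2*I*√31) (g = 5/(-4 + √(-69 - 55)) = 5/(-4 + √(-124)) = 5/(-4 + 2*I*√31) ≈ -0.14286 - 0.3977*I)
T(11)*(g - 1) = (-5/11)*((-⅐ - I*√31/14) - 1) = (-5*1/11)*(-8/7 - I*√31/14) = -5*(-8/7 - I*√31/14)/11 = 40/77 + 5*I*√31/154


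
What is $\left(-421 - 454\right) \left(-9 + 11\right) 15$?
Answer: $-26250$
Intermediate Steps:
$\left(-421 - 454\right) \left(-9 + 11\right) 15 = - 875 \cdot 2 \cdot 15 = \left(-875\right) 30 = -26250$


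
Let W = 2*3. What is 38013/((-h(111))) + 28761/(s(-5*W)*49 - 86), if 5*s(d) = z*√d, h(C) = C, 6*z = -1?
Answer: (-620879*√30 + 64615890*I)/(37*(-2580*I + 49*√30)) ≈ -673.31 + 34.417*I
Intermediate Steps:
z = -⅙ (z = (⅙)*(-1) = -⅙ ≈ -0.16667)
W = 6
s(d) = -√d/30 (s(d) = (-√d/6)/5 = -√d/30)
38013/((-h(111))) + 28761/(s(-5*W)*49 - 86) = 38013/((-1*111)) + 28761/(-I*√30/30*49 - 86) = 38013/(-111) + 28761/(-I*√30/30*49 - 86) = 38013*(-1/111) + 28761/(-I*√30/30*49 - 86) = -12671/37 + 28761/(-I*√30/30*49 - 86) = -12671/37 + 28761/(-49*I*√30/30 - 86) = -12671/37 + 28761/(-86 - 49*I*√30/30)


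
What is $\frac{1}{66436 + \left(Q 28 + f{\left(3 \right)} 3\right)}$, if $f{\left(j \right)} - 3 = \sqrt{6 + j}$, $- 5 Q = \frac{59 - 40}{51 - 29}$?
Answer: $\frac{55}{3654704} \approx 1.5049 \cdot 10^{-5}$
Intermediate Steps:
$Q = - \frac{19}{110}$ ($Q = - \frac{\left(59 - 40\right) \frac{1}{51 - 29}}{5} = - \frac{19 \cdot \frac{1}{22}}{5} = \left(- \frac{1}{5}\right) \frac{19}{22} = - \frac{19}{110} \approx -0.17273$)
$f{\left(j \right)} = 3 + \sqrt{6 + j}$
$\frac{1}{66436 + \left(Q 28 + f{\left(3 \right)} 3\right)} = \frac{1}{66436 - \left(\frac{266}{55} - \left(3 + \sqrt{6 + 3}\right) 3\right)} = \frac{1}{66436 - \left(\frac{266}{55} - \left(3 + \sqrt{9}\right) 3\right)} = \frac{1}{66436 - \left(\frac{266}{55} - \left(3 + 3\right) 3\right)} = \frac{1}{66436 + \left(- \frac{266}{55} + 6 \cdot 3\right)} = \frac{1}{66436 + \left(- \frac{266}{55} + 18\right)} = \frac{1}{66436 + \frac{724}{55}} = \frac{1}{\frac{3654704}{55}} = \frac{55}{3654704}$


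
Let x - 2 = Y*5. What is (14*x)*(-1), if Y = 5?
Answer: -378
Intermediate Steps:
x = 27 (x = 2 + 5*5 = 2 + 25 = 27)
(14*x)*(-1) = (14*27)*(-1) = 378*(-1) = -378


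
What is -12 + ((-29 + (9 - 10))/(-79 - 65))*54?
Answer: -¾ ≈ -0.75000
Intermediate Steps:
-12 + ((-29 + (9 - 10))/(-79 - 65))*54 = -12 + ((-29 - 1)/(-144))*54 = -12 - 30*(-1/144)*54 = -12 + (5/24)*54 = -12 + 45/4 = -¾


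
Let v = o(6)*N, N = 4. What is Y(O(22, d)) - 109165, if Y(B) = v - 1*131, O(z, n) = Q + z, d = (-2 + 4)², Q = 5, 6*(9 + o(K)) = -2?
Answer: -328000/3 ≈ -1.0933e+5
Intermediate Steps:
o(K) = -28/3 (o(K) = -9 + (⅙)*(-2) = -9 - ⅓ = -28/3)
d = 4 (d = 2² = 4)
v = -112/3 (v = -28/3*4 = -112/3 ≈ -37.333)
O(z, n) = 5 + z
Y(B) = -505/3 (Y(B) = -112/3 - 1*131 = -112/3 - 131 = -505/3)
Y(O(22, d)) - 109165 = -505/3 - 109165 = -328000/3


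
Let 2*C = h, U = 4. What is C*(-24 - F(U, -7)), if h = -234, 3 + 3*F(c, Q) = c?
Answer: 2847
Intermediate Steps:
F(c, Q) = -1 + c/3
C = -117 (C = (1/2)*(-234) = -117)
C*(-24 - F(U, -7)) = -117*(-24 - (-1 + (1/3)*4)) = -117*(-24 - (-1 + 4/3)) = -117*(-24 - 1*1/3) = -117*(-24 - 1/3) = -117*(-73/3) = 2847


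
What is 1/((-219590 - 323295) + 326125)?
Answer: -1/216760 ≈ -4.6134e-6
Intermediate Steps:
1/((-219590 - 323295) + 326125) = 1/(-542885 + 326125) = 1/(-216760) = -1/216760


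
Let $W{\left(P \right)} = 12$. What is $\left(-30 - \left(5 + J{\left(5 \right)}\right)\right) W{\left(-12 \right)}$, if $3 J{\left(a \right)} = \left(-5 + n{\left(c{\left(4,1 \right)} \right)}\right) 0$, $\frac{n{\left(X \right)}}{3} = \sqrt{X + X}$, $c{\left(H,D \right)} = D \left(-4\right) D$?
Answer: $-420$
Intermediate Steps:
$c{\left(H,D \right)} = - 4 D^{2}$ ($c{\left(H,D \right)} = - 4 D D = - 4 D^{2}$)
$n{\left(X \right)} = 3 \sqrt{2} \sqrt{X}$ ($n{\left(X \right)} = 3 \sqrt{X + X} = 3 \sqrt{2 X} = 3 \sqrt{2} \sqrt{X}$)
$J{\left(a \right)} = 0$ ($J{\left(a \right)} = \frac{\left(-5 + 3 \sqrt{2} \sqrt{- 4 \cdot 1^{2}}\right) 0}{3} = \frac{\left(-5 + 3 \sqrt{2} \sqrt{\left(-4\right) 1}\right) 0}{3} = \frac{\left(-5 + 3 \sqrt{2} \sqrt{-4}\right) 0}{3} = \frac{\left(-5 + 3 \sqrt{2} \cdot 2 i\right) 0}{3} = \frac{\left(-5 + 6 i \sqrt{2}\right) 0}{3} = \frac{1}{3} \cdot 0 = 0$)
$\left(-30 - \left(5 + J{\left(5 \right)}\right)\right) W{\left(-12 \right)} = \left(-30 - 5\right) 12 = \left(-35\right) 12 = -420$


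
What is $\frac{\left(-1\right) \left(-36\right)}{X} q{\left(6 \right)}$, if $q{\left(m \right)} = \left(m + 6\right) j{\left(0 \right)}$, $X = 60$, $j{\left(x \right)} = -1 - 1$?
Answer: $- \frac{72}{5} \approx -14.4$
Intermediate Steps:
$j{\left(x \right)} = -2$ ($j{\left(x \right)} = -1 - 1 = -2$)
$q{\left(m \right)} = -12 - 2 m$ ($q{\left(m \right)} = \left(m + 6\right) \left(-2\right) = \left(6 + m\right) \left(-2\right) = -12 - 2 m$)
$\frac{\left(-1\right) \left(-36\right)}{X} q{\left(6 \right)} = \frac{\left(-1\right) \left(-36\right)}{60} \left(-12 - 12\right) = 36 \cdot \frac{1}{60} \left(-12 - 12\right) = \frac{3}{5} \left(-24\right) = - \frac{72}{5}$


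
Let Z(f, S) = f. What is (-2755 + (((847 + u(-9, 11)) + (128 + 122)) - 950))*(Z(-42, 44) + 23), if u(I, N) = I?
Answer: 49723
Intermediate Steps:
(-2755 + (((847 + u(-9, 11)) + (128 + 122)) - 950))*(Z(-42, 44) + 23) = (-2755 + (((847 - 9) + (128 + 122)) - 950))*(-42 + 23) = (-2755 + ((838 + 250) - 950))*(-19) = (-2755 + (1088 - 950))*(-19) = (-2755 + 138)*(-19) = -2617*(-19) = 49723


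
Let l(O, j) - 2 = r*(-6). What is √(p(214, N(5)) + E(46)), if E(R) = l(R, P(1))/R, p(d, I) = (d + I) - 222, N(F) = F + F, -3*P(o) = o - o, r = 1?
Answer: 2*√253/23 ≈ 1.3831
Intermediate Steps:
P(o) = 0 (P(o) = -(o - o)/3 = -⅓*0 = 0)
N(F) = 2*F
l(O, j) = -4 (l(O, j) = 2 + 1*(-6) = 2 - 6 = -4)
p(d, I) = -222 + I + d (p(d, I) = (I + d) - 222 = -222 + I + d)
E(R) = -4/R
√(p(214, N(5)) + E(46)) = √((-222 + 2*5 + 214) - 4/46) = √((-222 + 10 + 214) - 4*1/46) = √(2 - 2/23) = √(44/23) = 2*√253/23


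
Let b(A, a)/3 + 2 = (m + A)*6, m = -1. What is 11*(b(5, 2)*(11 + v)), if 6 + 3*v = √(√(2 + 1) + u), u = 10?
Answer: 6534 + 242*√(10 + √3) ≈ 7362.9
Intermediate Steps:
b(A, a) = -24 + 18*A (b(A, a) = -6 + 3*((-1 + A)*6) = -6 + 3*(-6 + 6*A) = -6 + (-18 + 18*A) = -24 + 18*A)
v = -2 + √(10 + √3)/3 (v = -2 + √(√(2 + 1) + 10)/3 = -2 + √(√3 + 10)/3 = -2 + √(10 + √3)/3 ≈ -0.85826)
11*(b(5, 2)*(11 + v)) = 11*((-24 + 18*5)*(11 + (-2 + √(10 + √3)/3))) = 11*((-24 + 90)*(9 + √(10 + √3)/3)) = 11*(66*(9 + √(10 + √3)/3)) = 11*(594 + 22*√(10 + √3)) = 6534 + 242*√(10 + √3)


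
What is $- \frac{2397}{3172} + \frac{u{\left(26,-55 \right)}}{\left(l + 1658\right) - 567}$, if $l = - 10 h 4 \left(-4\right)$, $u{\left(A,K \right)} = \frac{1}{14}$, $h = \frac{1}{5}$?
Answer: $- \frac{18841231}{24935092} \approx -0.75561$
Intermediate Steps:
$h = \frac{1}{5} \approx 0.2$
$u{\left(A,K \right)} = \frac{1}{14}$
$l = 32$ ($l = \left(-10\right) \frac{1}{5} \cdot 4 \left(-4\right) = \left(-2\right) \left(-16\right) = 32$)
$- \frac{2397}{3172} + \frac{u{\left(26,-55 \right)}}{\left(l + 1658\right) - 567} = - \frac{2397}{3172} + \frac{1}{14 \left(\left(32 + 1658\right) - 567\right)} = \left(-2397\right) \frac{1}{3172} + \frac{1}{14 \left(1690 - 567\right)} = - \frac{2397}{3172} + \frac{1}{14 \cdot 1123} = - \frac{2397}{3172} + \frac{1}{14} \cdot \frac{1}{1123} = - \frac{2397}{3172} + \frac{1}{15722} = - \frac{18841231}{24935092}$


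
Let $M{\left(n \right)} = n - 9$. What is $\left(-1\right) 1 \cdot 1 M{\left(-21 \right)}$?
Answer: $30$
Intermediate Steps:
$M{\left(n \right)} = -9 + n$ ($M{\left(n \right)} = n - 9 = -9 + n$)
$\left(-1\right) 1 \cdot 1 M{\left(-21 \right)} = \left(-1\right) 1 \cdot 1 \left(-9 - 21\right) = \left(-1\right) 1 \left(-30\right) = \left(-1\right) \left(-30\right) = 30$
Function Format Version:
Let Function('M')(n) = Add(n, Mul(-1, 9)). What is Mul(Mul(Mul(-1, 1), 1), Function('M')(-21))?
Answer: 30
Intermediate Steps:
Function('M')(n) = Add(-9, n) (Function('M')(n) = Add(n, -9) = Add(-9, n))
Mul(Mul(Mul(-1, 1), 1), Function('M')(-21)) = Mul(Mul(Mul(-1, 1), 1), Add(-9, -21)) = Mul(Mul(-1, 1), -30) = Mul(-1, -30) = 30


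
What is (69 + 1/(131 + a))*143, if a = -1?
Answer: 98681/10 ≈ 9868.1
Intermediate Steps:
(69 + 1/(131 + a))*143 = (69 + 1/(131 - 1))*143 = (69 + 1/130)*143 = (8971/130)*143 = 98681/10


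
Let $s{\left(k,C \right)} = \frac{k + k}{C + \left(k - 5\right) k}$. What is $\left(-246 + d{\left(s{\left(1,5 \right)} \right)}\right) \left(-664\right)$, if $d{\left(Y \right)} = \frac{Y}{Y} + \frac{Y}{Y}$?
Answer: $162016$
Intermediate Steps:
$s{\left(k,C \right)} = \frac{2 k}{C + k \left(-5 + k\right)}$ ($s{\left(k,C \right)} = \frac{2 k}{C + \left(-5 + k\right) k} = \frac{2 k}{C + k \left(-5 + k\right)}$)
$d{\left(Y \right)} = 2$ ($d{\left(Y \right)} = 1 + 1 = 2$)
$\left(-246 + d{\left(s{\left(1,5 \right)} \right)}\right) \left(-664\right) = \left(-246 + 2\right) \left(-664\right) = \left(-244\right) \left(-664\right) = 162016$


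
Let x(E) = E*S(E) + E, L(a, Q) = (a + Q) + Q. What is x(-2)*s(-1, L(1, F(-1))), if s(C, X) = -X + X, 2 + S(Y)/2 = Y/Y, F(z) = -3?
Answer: 0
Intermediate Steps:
L(a, Q) = a + 2*Q (L(a, Q) = (Q + a) + Q = a + 2*Q)
S(Y) = -2 (S(Y) = -4 + 2*(Y/Y) = -4 + 2*1 = -4 + 2 = -2)
x(E) = -E (x(E) = E*(-2) + E = -2*E + E = -E)
s(C, X) = 0
x(-2)*s(-1, L(1, F(-1))) = -1*(-2)*0 = 2*0 = 0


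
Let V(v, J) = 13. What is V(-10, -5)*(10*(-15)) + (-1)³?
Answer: -1951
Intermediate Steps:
V(-10, -5)*(10*(-15)) + (-1)³ = 13*(10*(-15)) + (-1)³ = 13*(-150) - 1 = -1950 - 1 = -1951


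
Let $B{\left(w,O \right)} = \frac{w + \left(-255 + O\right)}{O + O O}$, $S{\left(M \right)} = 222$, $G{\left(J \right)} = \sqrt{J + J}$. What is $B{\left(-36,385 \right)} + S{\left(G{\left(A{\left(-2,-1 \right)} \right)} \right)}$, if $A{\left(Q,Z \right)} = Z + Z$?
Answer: $\frac{16495757}{74305} \approx 222.0$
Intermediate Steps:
$A{\left(Q,Z \right)} = 2 Z$
$G{\left(J \right)} = \sqrt{2} \sqrt{J}$ ($G{\left(J \right)} = \sqrt{2 J} = \sqrt{2} \sqrt{J}$)
$B{\left(w,O \right)} = \frac{-255 + O + w}{O + O^{2}}$
$B{\left(-36,385 \right)} + S{\left(G{\left(A{\left(-2,-1 \right)} \right)} \right)} = \frac{-255 + 385 - 36}{385 \left(1 + 385\right)} + 222 = \frac{1}{385} \cdot \frac{1}{386} \cdot 94 + 222 = \frac{47}{74305} + 222 = \frac{16495757}{74305}$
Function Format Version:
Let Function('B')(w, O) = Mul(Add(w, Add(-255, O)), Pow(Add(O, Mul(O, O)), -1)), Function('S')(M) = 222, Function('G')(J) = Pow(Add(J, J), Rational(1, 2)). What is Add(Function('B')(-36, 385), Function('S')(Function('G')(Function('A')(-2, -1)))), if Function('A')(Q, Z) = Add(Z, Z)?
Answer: Rational(16495757, 74305) ≈ 222.00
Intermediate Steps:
Function('A')(Q, Z) = Mul(2, Z)
Function('G')(J) = Mul(Pow(2, Rational(1, 2)), Pow(J, Rational(1, 2))) (Function('G')(J) = Pow(Mul(2, J), Rational(1, 2)) = Mul(Pow(2, Rational(1, 2)), Pow(J, Rational(1, 2))))
Function('B')(w, O) = Mul(Pow(Add(O, Pow(O, 2)), -1), Add(-255, O, w)) (Function('B')(w, O) = Mul(Add(-255, O, w), Pow(Add(O, Pow(O, 2)), -1)) = Mul(Pow(Add(O, Pow(O, 2)), -1), Add(-255, O, w)))
Add(Function('B')(-36, 385), Function('S')(Function('G')(Function('A')(-2, -1)))) = Add(Mul(Pow(385, -1), Pow(Add(1, 385), -1), Add(-255, 385, -36)), 222) = Add(Mul(Rational(1, 385), Pow(386, -1), 94), 222) = Add(Mul(Rational(1, 385), Rational(1, 386), 94), 222) = Add(Rational(47, 74305), 222) = Rational(16495757, 74305)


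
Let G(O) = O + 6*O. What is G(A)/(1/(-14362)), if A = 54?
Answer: -5428836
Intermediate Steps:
G(O) = 7*O
G(A)/(1/(-14362)) = (7*54)/(1/(-14362)) = 378/(-1/14362) = 378*(-14362) = -5428836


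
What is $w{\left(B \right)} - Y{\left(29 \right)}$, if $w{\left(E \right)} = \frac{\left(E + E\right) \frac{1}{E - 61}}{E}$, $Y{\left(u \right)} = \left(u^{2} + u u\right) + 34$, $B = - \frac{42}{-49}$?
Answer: $- \frac{722450}{421} \approx -1716.0$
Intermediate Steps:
$B = \frac{6}{7}$ ($B = \left(-42\right) \left(- \frac{1}{49}\right) = \frac{6}{7} \approx 0.85714$)
$Y{\left(u \right)} = 34 + 2 u^{2}$ ($Y{\left(u \right)} = \left(u^{2} + u^{2}\right) + 34 = 2 u^{2} + 34 = 34 + 2 u^{2}$)
$w{\left(E \right)} = \frac{2}{-61 + E}$ ($w{\left(E \right)} = \frac{2 E \frac{1}{-61 + E}}{E} = \frac{2}{-61 + E}$)
$w{\left(B \right)} - Y{\left(29 \right)} = \frac{2}{-61 + \frac{6}{7}} - \left(34 + 2 \cdot 29^{2}\right) = \frac{2}{- \frac{421}{7}} - \left(34 + 2 \cdot 841\right) = 2 \left(- \frac{7}{421}\right) - \left(34 + 1682\right) = - \frac{14}{421} - 1716 = - \frac{722450}{421}$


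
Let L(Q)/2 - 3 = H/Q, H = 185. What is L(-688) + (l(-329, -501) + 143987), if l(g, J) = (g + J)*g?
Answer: 143469487/344 ≈ 4.1706e+5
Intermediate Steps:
l(g, J) = g*(J + g) (l(g, J) = (J + g)*g = g*(J + g))
L(Q) = 6 + 370/Q (L(Q) = 6 + 2*(185/Q) = 6 + 370/Q)
L(-688) + (l(-329, -501) + 143987) = (6 + 370/(-688)) + (-329*(-501 - 329) + 143987) = (6 + 370*(-1/688)) + (-329*(-830) + 143987) = (6 - 185/344) + (273070 + 143987) = 1879/344 + 417057 = 143469487/344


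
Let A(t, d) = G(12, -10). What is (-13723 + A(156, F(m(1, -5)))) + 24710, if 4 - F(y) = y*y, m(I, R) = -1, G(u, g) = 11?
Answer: 10998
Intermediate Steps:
F(y) = 4 - y**2 (F(y) = 4 - y*y = 4 - y**2)
A(t, d) = 11
(-13723 + A(156, F(m(1, -5)))) + 24710 = (-13723 + 11) + 24710 = -13712 + 24710 = 10998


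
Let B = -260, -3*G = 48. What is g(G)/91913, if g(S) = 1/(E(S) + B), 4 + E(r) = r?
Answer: -1/25735640 ≈ -3.8857e-8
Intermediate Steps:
G = -16 (G = -⅓*48 = -16)
E(r) = -4 + r
g(S) = 1/(-264 + S) (g(S) = 1/((-4 + S) - 260) = 1/(-264 + S))
g(G)/91913 = 1/(-264 - 16*91913) = (1/91913)/(-280) = -1/280*1/91913 = -1/25735640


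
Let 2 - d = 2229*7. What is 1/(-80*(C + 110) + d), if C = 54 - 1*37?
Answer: -1/25761 ≈ -3.8818e-5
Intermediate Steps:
C = 17 (C = 54 - 37 = 17)
d = -15601 (d = 2 - 2229*7 = 2 - 1*15603 = 2 - 15603 = -15601)
1/(-80*(C + 110) + d) = 1/(-80*(17 + 110) - 15601) = 1/(-80*127 - 15601) = 1/(-10160 - 15601) = 1/(-25761) = -1/25761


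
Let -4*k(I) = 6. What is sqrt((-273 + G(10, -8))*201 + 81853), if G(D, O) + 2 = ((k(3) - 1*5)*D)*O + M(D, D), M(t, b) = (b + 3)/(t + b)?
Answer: sqrt(13122865)/10 ≈ 362.25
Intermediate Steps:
k(I) = -3/2 (k(I) = -1/4*6 = -3/2)
M(t, b) = (3 + b)/(b + t)
G(D, O) = -2 + (3 + D)/(2*D) - 13*D*O/2 (G(D, O) = -2 + (((-3/2 - 1*5)*D)*O + (3 + D)/(D + D)) = -2 + (((-3/2 - 5)*D)*O + (3 + D)/((2*D))) = -2 + ((-13*D/2)*O + (1/(2*D))*(3 + D)) = -2 + (-13*D*O/2 + (3 + D)/(2*D)) = -2 + ((3 + D)/(2*D) - 13*D*O/2) = -2 + (3 + D)/(2*D) - 13*D*O/2)
sqrt((-273 + G(10, -8))*201 + 81853) = sqrt((-273 + (1/2)*(3 - 3*10 - 13*(-8)*10**2)/10)*201 + 81853) = sqrt((-273 + (1/2)*(1/10)*(3 - 30 - 13*(-8)*100))*201 + 81853) = sqrt((-273 + (1/2)*(1/10)*(3 - 30 + 10400))*201 + 81853) = sqrt((-273 + (1/2)*(1/10)*10373)*201 + 81853) = sqrt((-273 + 10373/20)*201 + 81853) = sqrt((4913/20)*201 + 81853) = sqrt(987513/20 + 81853) = sqrt(2624573/20) = sqrt(13122865)/10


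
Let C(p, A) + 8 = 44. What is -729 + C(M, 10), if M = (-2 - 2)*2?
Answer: -693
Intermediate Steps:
M = -8 (M = -4*2 = -8)
C(p, A) = 36 (C(p, A) = -8 + 44 = 36)
-729 + C(M, 10) = -729 + 36 = -693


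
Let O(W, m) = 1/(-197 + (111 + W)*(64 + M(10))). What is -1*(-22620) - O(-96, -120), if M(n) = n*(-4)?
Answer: 3687059/163 ≈ 22620.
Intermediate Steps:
M(n) = -4*n
O(W, m) = 1/(2467 + 24*W) (O(W, m) = 1/(-197 + (111 + W)*(64 - 4*10)) = 1/(-197 + (111 + W)*(64 - 40)) = 1/(-197 + (111 + W)*24) = 1/(-197 + (2664 + 24*W)) = 1/(2467 + 24*W))
-1*(-22620) - O(-96, -120) = -1*(-22620) - 1/(2467 + 24*(-96)) = 22620 - 1/(2467 - 2304) = 22620 - 1/163 = 3687059/163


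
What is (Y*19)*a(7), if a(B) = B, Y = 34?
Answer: 4522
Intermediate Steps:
(Y*19)*a(7) = (34*19)*7 = 646*7 = 4522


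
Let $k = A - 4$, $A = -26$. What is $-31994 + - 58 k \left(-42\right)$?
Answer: $-105074$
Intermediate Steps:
$k = -30$ ($k = -26 - 4 = -30$)
$-31994 + - 58 k \left(-42\right) = -31994 + \left(-58\right) \left(-30\right) \left(-42\right) = -31994 + 1740 \left(-42\right) = -31994 - 73080 = -105074$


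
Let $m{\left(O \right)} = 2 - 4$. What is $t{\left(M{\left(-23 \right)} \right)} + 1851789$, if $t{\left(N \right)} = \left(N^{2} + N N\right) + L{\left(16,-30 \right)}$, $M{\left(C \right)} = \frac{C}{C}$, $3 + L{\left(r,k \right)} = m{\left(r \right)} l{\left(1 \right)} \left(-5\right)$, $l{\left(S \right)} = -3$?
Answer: $1851758$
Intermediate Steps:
$m{\left(O \right)} = -2$
$L{\left(r,k \right)} = -33$ ($L{\left(r,k \right)} = -3 + \left(-2\right) \left(-3\right) \left(-5\right) = -3 + 6 \left(-5\right) = -3 - 30 = -33$)
$M{\left(C \right)} = 1$
$t{\left(N \right)} = -33 + 2 N^{2}$ ($t{\left(N \right)} = \left(N^{2} + N N\right) - 33 = \left(N^{2} + N^{2}\right) - 33 = 2 N^{2} - 33 = -33 + 2 N^{2}$)
$t{\left(M{\left(-23 \right)} \right)} + 1851789 = \left(-33 + 2 \cdot 1^{2}\right) + 1851789 = \left(-33 + 2 \cdot 1\right) + 1851789 = \left(-33 + 2\right) + 1851789 = -31 + 1851789 = 1851758$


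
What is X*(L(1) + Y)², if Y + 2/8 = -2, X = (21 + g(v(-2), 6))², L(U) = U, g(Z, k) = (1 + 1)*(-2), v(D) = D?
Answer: 7225/16 ≈ 451.56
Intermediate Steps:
g(Z, k) = -4 (g(Z, k) = 2*(-2) = -4)
X = 289 (X = (21 - 4)² = 17² = 289)
Y = -9/4 (Y = -¼ - 2 = -9/4 ≈ -2.2500)
X*(L(1) + Y)² = 289*(1 - 9/4)² = 289*(-5/4)² = 289*(25/16) = 7225/16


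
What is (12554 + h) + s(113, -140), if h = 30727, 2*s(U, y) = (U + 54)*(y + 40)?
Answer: 34931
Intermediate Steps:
s(U, y) = (40 + y)*(54 + U)/2 (s(U, y) = ((U + 54)*(y + 40))/2 = ((54 + U)*(40 + y))/2 = ((40 + y)*(54 + U))/2 = (40 + y)*(54 + U)/2)
(12554 + h) + s(113, -140) = (12554 + 30727) + (1080 + 20*113 + 27*(-140) + (½)*113*(-140)) = 43281 + (1080 + 2260 - 3780 - 7910) = 43281 - 8350 = 34931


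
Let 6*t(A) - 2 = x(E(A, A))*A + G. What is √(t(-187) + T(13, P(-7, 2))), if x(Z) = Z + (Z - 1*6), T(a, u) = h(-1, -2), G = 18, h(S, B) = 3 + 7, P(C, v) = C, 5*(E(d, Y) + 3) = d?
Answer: √67965/5 ≈ 52.140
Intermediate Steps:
E(d, Y) = -3 + d/5
h(S, B) = 10
T(a, u) = 10
x(Z) = -6 + 2*Z (x(Z) = Z + (Z - 6) = Z + (-6 + Z) = -6 + 2*Z)
t(A) = 10/3 + A*(-12 + 2*A/5)/6 (t(A) = ⅓ + ((-6 + 2*(-3 + A/5))*A + 18)/6 = ⅓ + ((-6 + (-6 + 2*A/5))*A + 18)/6 = ⅓ + ((-12 + 2*A/5)*A + 18)/6 = ⅓ + (A*(-12 + 2*A/5) + 18)/6 = ⅓ + (18 + A*(-12 + 2*A/5))/6 = ⅓ + (3 + A*(-12 + 2*A/5)/6) = 10/3 + A*(-12 + 2*A/5)/6)
√(t(-187) + T(13, P(-7, 2))) = √((10/3 + (1/15)*(-187)*(-30 - 187)) + 10) = √((10/3 + (1/15)*(-187)*(-217)) + 10) = √((10/3 + 40579/15) + 10) = √(13543/5 + 10) = √(13593/5) = √67965/5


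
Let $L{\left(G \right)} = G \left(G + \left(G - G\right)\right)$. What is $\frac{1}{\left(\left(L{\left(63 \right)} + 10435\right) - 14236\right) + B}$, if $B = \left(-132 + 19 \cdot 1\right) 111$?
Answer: $- \frac{1}{12375} \approx -8.0808 \cdot 10^{-5}$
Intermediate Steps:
$L{\left(G \right)} = G^{2}$ ($L{\left(G \right)} = G \left(G + 0\right) = G G = G^{2}$)
$B = -12543$ ($B = \left(-132 + 19\right) 111 = \left(-113\right) 111 = -12543$)
$\frac{1}{\left(\left(L{\left(63 \right)} + 10435\right) - 14236\right) + B} = \frac{1}{\left(\left(63^{2} + 10435\right) - 14236\right) - 12543} = \frac{1}{\left(\left(3969 + 10435\right) - 14236\right) - 12543} = \frac{1}{\left(14404 - 14236\right) - 12543} = \frac{1}{168 - 12543} = \frac{1}{-12375} = - \frac{1}{12375}$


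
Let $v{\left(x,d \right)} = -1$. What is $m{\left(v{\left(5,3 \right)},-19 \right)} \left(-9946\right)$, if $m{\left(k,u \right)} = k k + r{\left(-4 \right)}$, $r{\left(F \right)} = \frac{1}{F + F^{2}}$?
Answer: $- \frac{64649}{6} \approx -10775.0$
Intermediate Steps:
$m{\left(k,u \right)} = \frac{1}{12} + k^{2}$ ($m{\left(k,u \right)} = k k + \frac{1}{\left(-4\right) \left(1 - 4\right)} = k^{2} - \frac{1}{4 \left(-3\right)} = k^{2} - - \frac{1}{12} = k^{2} + \frac{1}{12} = \frac{1}{12} + k^{2}$)
$m{\left(v{\left(5,3 \right)},-19 \right)} \left(-9946\right) = \left(\frac{1}{12} + \left(-1\right)^{2}\right) \left(-9946\right) = \left(\frac{1}{12} + 1\right) \left(-9946\right) = \frac{13}{12} \left(-9946\right) = - \frac{64649}{6}$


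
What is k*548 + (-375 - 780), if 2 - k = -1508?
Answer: 826325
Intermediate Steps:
k = 1510 (k = 2 - 1*(-1508) = 2 + 1508 = 1510)
k*548 + (-375 - 780) = 1510*548 + (-375 - 780) = 827480 - 1155 = 826325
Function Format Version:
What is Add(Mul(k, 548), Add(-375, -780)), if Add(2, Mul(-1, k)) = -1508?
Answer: 826325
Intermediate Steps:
k = 1510 (k = Add(2, Mul(-1, -1508)) = Add(2, 1508) = 1510)
Add(Mul(k, 548), Add(-375, -780)) = Add(Mul(1510, 548), Add(-375, -780)) = Add(827480, -1155) = 826325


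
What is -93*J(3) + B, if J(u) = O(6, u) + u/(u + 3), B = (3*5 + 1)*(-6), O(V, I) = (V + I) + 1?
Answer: -2145/2 ≈ -1072.5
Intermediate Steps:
O(V, I) = 1 + I + V (O(V, I) = (I + V) + 1 = 1 + I + V)
B = -96 (B = (15 + 1)*(-6) = 16*(-6) = -96)
J(u) = 7 + u + u/(3 + u) (J(u) = (1 + u + 6) + u/(u + 3) = (7 + u) + u/(3 + u) = 7 + u + u/(3 + u))
-93*J(3) + B = -93*(21 + 3² + 11*3)/(3 + 3) - 96 = -93*(21 + 9 + 33)/6 - 96 = -31*63/2 - 96 = -93*21/2 - 96 = -1953/2 - 96 = -2145/2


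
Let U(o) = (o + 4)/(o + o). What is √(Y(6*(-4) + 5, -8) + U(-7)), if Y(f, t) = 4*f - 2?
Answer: 33*I*√14/14 ≈ 8.8196*I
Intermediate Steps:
U(o) = (4 + o)/(2*o) (U(o) = (4 + o)/((2*o)) = (4 + o)*(1/(2*o)) = (4 + o)/(2*o))
Y(f, t) = -2 + 4*f
√(Y(6*(-4) + 5, -8) + U(-7)) = √((-2 + 4*(6*(-4) + 5)) + (½)*(4 - 7)/(-7)) = √((-2 + 4*(-24 + 5)) + (½)*(-⅐)*(-3)) = √((-2 + 4*(-19)) + 3/14) = √((-2 - 76) + 3/14) = √(-78 + 3/14) = √(-1089/14) = 33*I*√14/14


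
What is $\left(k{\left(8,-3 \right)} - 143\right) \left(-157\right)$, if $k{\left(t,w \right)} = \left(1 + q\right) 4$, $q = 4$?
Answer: $19311$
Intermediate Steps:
$k{\left(t,w \right)} = 20$ ($k{\left(t,w \right)} = \left(1 + 4\right) 4 = 5 \cdot 4 = 20$)
$\left(k{\left(8,-3 \right)} - 143\right) \left(-157\right) = \left(20 - 143\right) \left(-157\right) = \left(-123\right) \left(-157\right) = 19311$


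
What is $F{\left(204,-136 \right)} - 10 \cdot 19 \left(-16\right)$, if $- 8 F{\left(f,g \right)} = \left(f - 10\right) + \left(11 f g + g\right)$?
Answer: $\frac{164723}{4} \approx 41181.0$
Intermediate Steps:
$F{\left(f,g \right)} = \frac{5}{4} - \frac{f}{8} - \frac{g}{8} - \frac{11 f g}{8}$ ($F{\left(f,g \right)} = - \frac{\left(f - 10\right) + \left(11 f g + g\right)}{8} = - \frac{\left(-10 + f\right) + \left(11 f g + g\right)}{8} = - \frac{\left(-10 + f\right) + \left(g + 11 f g\right)}{8} = - \frac{-10 + f + g + 11 f g}{8} = \frac{5}{4} - \frac{f}{8} - \frac{g}{8} - \frac{11 f g}{8}$)
$F{\left(204,-136 \right)} - 10 \cdot 19 \left(-16\right) = \left(\frac{5}{4} - \frac{51}{2} - -17 - \frac{561}{2} \left(-136\right)\right) - 10 \cdot 19 \left(-16\right) = \left(\frac{5}{4} - \frac{51}{2} + 17 + 38148\right) - 190 \left(-16\right) = \frac{152563}{4} - -3040 = \frac{152563}{4} + 3040 = \frac{164723}{4}$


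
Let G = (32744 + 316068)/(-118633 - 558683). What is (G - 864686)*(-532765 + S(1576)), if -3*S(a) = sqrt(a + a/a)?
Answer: 78005588165920205/169329 + 146416502897*sqrt(1577)/507987 ≈ 4.6069e+11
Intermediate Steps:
S(a) = -sqrt(1 + a)/3 (S(a) = -sqrt(a + a/a)/3 = -sqrt(a + 1)/3 = -sqrt(1 + a)/3)
G = -87203/169329 (G = 348812/(-677316) = 348812*(-1/677316) = -87203/169329 ≈ -0.51499)
(G - 864686)*(-532765 + S(1576)) = (-87203/169329 - 864686)*(-532765 - sqrt(1 + 1576)/3) = -146416502897*(-532765 - sqrt(1577)/3)/169329 = 78005588165920205/169329 + 146416502897*sqrt(1577)/507987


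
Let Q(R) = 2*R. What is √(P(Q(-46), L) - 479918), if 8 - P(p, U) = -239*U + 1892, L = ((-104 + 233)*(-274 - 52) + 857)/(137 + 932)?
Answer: I*√561109998049/1069 ≈ 700.72*I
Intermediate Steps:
L = -41197/1069 (L = (129*(-326) + 857)/1069 = (-42054 + 857)*(1/1069) = -41197*1/1069 = -41197/1069 ≈ -38.538)
P(p, U) = -1884 + 239*U (P(p, U) = 8 - (-239*U + 1892) = 8 - (1892 - 239*U) = 8 + (-1892 + 239*U) = -1884 + 239*U)
√(P(Q(-46), L) - 479918) = √((-1884 + 239*(-41197/1069)) - 479918) = √((-1884 - 9846083/1069) - 479918) = √(-11860079/1069 - 479918) = √(-524892421/1069) = I*√561109998049/1069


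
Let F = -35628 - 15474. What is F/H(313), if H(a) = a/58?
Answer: -2963916/313 ≈ -9469.4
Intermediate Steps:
H(a) = a/58 (H(a) = a*(1/58) = a/58)
F = -51102
F/H(313) = -51102/((1/58)*313) = -51102/313/58 = -51102*58/313 = -2963916/313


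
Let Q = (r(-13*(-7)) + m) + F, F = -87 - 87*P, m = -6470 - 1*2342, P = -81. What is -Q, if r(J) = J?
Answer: 1761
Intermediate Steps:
m = -8812 (m = -6470 - 2342 = -8812)
F = 6960 (F = -87 - 87*(-81) = -87 + 7047 = 6960)
Q = -1761 (Q = (-13*(-7) - 8812) + 6960 = (91 - 8812) + 6960 = -8721 + 6960 = -1761)
-Q = -1*(-1761) = 1761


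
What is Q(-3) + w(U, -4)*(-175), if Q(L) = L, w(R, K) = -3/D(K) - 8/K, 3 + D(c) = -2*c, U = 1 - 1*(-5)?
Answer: -248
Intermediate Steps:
U = 6 (U = 1 + 5 = 6)
D(c) = -3 - 2*c
w(R, K) = -8/K - 3/(-3 - 2*K) (w(R, K) = -3/(-3 - 2*K) - 8/K = -8/K - 3/(-3 - 2*K))
Q(-3) + w(U, -4)*(-175) = -3 + ((-24 - 13*(-4))/((-4)*(3 + 2*(-4))))*(-175) = -3 - (-24 + 52)/(4*(3 - 8))*(-175) = -3 - 1/4*28/(-5)*(-175) = -3 - 1/4*(-1/5)*28*(-175) = -3 + (7/5)*(-175) = -3 - 245 = -248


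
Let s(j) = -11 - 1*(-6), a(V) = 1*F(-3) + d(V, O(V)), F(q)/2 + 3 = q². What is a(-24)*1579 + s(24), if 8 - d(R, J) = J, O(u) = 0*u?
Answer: 31575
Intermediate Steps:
O(u) = 0
d(R, J) = 8 - J
F(q) = -6 + 2*q²
a(V) = 20 (a(V) = 1*(-6 + 2*(-3)²) + (8 - 1*0) = 1*(-6 + 2*9) + (8 + 0) = 1*(-6 + 18) + 8 = 1*12 + 8 = 12 + 8 = 20)
s(j) = -5 (s(j) = -11 + 6 = -5)
a(-24)*1579 + s(24) = 20*1579 - 5 = 31580 - 5 = 31575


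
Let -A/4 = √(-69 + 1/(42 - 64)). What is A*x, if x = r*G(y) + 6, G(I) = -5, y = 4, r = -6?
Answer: -504*I*√682/11 ≈ -1196.5*I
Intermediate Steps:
x = 36 (x = -6*(-5) + 6 = 30 + 6 = 36)
A = -14*I*√682/11 (A = -4*√(-69 + 1/(42 - 64)) = -4*√(-69 + 1/(-22)) = -4*√(-69 - 1/22) = -14*I*√682/11 ≈ -33.237*I)
A*x = -14*I*√682/11*36 = -504*I*√682/11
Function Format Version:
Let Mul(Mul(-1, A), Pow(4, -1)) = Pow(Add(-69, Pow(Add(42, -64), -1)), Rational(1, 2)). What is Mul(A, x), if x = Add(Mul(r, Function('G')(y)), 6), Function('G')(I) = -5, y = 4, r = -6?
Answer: Mul(Rational(-504, 11), I, Pow(682, Rational(1, 2))) ≈ Mul(-1196.5, I)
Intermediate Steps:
x = 36 (x = Add(Mul(-6, -5), 6) = Add(30, 6) = 36)
A = Mul(Rational(-14, 11), I, Pow(682, Rational(1, 2))) (A = Mul(-4, Pow(Add(-69, Pow(Add(42, -64), -1)), Rational(1, 2))) = Mul(-4, Pow(Add(-69, Pow(-22, -1)), Rational(1, 2))) = Mul(-4, Pow(Add(-69, Rational(-1, 22)), Rational(1, 2))) = Mul(-4, Pow(Rational(-1519, 22), Rational(1, 2))) = Mul(-4, Mul(Rational(7, 22), I, Pow(682, Rational(1, 2)))) = Mul(Rational(-14, 11), I, Pow(682, Rational(1, 2))) ≈ Mul(-33.237, I))
Mul(A, x) = Mul(Mul(Rational(-14, 11), I, Pow(682, Rational(1, 2))), 36) = Mul(Rational(-504, 11), I, Pow(682, Rational(1, 2)))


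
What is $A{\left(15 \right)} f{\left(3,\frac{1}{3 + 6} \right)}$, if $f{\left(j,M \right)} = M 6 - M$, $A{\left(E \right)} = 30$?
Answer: $\frac{50}{3} \approx 16.667$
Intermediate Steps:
$f{\left(j,M \right)} = 5 M$ ($f{\left(j,M \right)} = 6 M - M = 5 M$)
$A{\left(15 \right)} f{\left(3,\frac{1}{3 + 6} \right)} = 30 \frac{5}{3 + 6} = 30 \cdot \frac{5}{9} = \frac{50}{3}$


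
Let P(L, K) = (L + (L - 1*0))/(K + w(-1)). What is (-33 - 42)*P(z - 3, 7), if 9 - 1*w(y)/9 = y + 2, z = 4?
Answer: -150/79 ≈ -1.8987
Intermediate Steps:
w(y) = 63 - 9*y (w(y) = 81 - 9*(y + 2) = 81 - 9*(2 + y) = 81 + (-18 - 9*y) = 63 - 9*y)
P(L, K) = 2*L/(72 + K) (P(L, K) = (L + (L - 1*0))/(K + (63 - 9*(-1))) = (L + (L + 0))/(K + (63 + 9)) = (L + L)/(K + 72) = (2*L)/(72 + K) = 2*L/(72 + K))
(-33 - 42)*P(z - 3, 7) = (-33 - 42)*(2*(4 - 3)/(72 + 7)) = -150/79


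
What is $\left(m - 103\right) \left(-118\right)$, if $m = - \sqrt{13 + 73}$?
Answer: $12154 + 118 \sqrt{86} \approx 13248.0$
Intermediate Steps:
$m = - \sqrt{86} \approx -9.2736$
$\left(m - 103\right) \left(-118\right) = \left(- \sqrt{86} - 103\right) \left(-118\right) = \left(-103 - \sqrt{86}\right) \left(-118\right) = 12154 + 118 \sqrt{86}$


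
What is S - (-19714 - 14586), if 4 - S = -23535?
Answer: 57839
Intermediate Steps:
S = 23539 (S = 4 - 1*(-23535) = 4 + 23535 = 23539)
S - (-19714 - 14586) = 23539 - (-19714 - 14586) = 23539 - 1*(-34300) = 23539 + 34300 = 57839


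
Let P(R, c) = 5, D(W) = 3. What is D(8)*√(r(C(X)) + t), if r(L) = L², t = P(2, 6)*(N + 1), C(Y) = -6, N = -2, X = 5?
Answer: 3*√31 ≈ 16.703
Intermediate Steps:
t = -5 (t = 5*(-2 + 1) = 5*(-1) = -5)
D(8)*√(r(C(X)) + t) = 3*√((-6)² - 5) = 3*√(36 - 5) = 3*√31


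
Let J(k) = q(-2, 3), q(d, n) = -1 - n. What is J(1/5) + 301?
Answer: 297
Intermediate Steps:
J(k) = -4 (J(k) = -1 - 1*3 = -1 - 3 = -4)
J(1/5) + 301 = -4 + 301 = 297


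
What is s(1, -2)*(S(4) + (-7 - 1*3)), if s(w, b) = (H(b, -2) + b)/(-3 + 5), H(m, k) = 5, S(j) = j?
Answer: -9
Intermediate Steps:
s(w, b) = 5/2 + b/2 (s(w, b) = (5 + b)/(-3 + 5) = (5 + b)/2 = (5 + b)*(1/2) = 5/2 + b/2)
s(1, -2)*(S(4) + (-7 - 1*3)) = (5/2 + (1/2)*(-2))*(4 + (-7 - 1*3)) = (5/2 - 1)*(4 + (-7 - 3)) = 3*(4 - 10)/2 = (3/2)*(-6) = -9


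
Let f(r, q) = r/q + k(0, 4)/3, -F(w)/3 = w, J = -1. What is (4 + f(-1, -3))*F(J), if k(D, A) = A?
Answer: 17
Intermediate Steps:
F(w) = -3*w
f(r, q) = 4/3 + r/q (f(r, q) = r/q + 4/3 = 4/3 + r/q)
(4 + f(-1, -3))*F(J) = (4 + (4/3 - 1/(-3)))*(-3*(-1)) = (4 + (4/3 - 1*(-⅓)))*3 = (4 + (4/3 + ⅓))*3 = (4 + 5/3)*3 = (17/3)*3 = 17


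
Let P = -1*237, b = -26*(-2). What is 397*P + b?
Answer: -94037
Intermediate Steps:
b = 52
P = -237
397*P + b = 397*(-237) + 52 = -94089 + 52 = -94037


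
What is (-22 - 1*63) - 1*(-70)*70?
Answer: 4815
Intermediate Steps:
(-22 - 1*63) - 1*(-70)*70 = (-22 - 63) + 70*70 = -85 + 4900 = 4815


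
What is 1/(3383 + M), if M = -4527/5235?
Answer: 1745/5901826 ≈ 0.00029567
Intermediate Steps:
M = -1509/1745 (M = -4527*1/5235 = -1509/1745 ≈ -0.86476)
1/(3383 + M) = 1/(3383 - 1509/1745) = 1/(5901826/1745) = 1745/5901826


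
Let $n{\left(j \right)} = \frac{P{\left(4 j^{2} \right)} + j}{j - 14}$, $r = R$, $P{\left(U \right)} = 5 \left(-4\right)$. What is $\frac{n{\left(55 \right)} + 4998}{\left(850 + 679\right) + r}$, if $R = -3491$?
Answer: $- \frac{204953}{80442} \approx -2.5478$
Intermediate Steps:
$P{\left(U \right)} = -20$
$r = -3491$
$n{\left(j \right)} = \frac{-20 + j}{-14 + j}$ ($n{\left(j \right)} = \frac{-20 + j}{j - 14} = \frac{-20 + j}{-14 + j}$)
$\frac{n{\left(55 \right)} + 4998}{\left(850 + 679\right) + r} = \frac{\frac{-20 + 55}{-14 + 55} + 4998}{\left(850 + 679\right) - 3491} = \frac{\frac{1}{41} \cdot 35 + 4998}{1529 - 3491} = \frac{\frac{1}{41} \cdot 35 + 4998}{-1962} = \left(\frac{35}{41} + 4998\right) \left(- \frac{1}{1962}\right) = \frac{204953}{41} \left(- \frac{1}{1962}\right) = - \frac{204953}{80442}$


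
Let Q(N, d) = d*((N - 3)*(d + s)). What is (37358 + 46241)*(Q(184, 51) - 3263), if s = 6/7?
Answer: 278218475188/7 ≈ 3.9745e+10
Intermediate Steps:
s = 6/7 (s = 6*(1/7) = 6/7 ≈ 0.85714)
Q(N, d) = d*(-3 + N)*(6/7 + d) (Q(N, d) = d*((N - 3)*(d + 6/7)) = d*((-3 + N)*(6/7 + d)) = d*(-3 + N)*(6/7 + d))
(37358 + 46241)*(Q(184, 51) - 3263) = (37358 + 46241)*((1/7)*51*(-18 - 21*51 + 6*184 + 7*184*51) - 3263) = 83599*((1/7)*51*(-18 - 1071 + 1104 + 65688) - 3263) = 83599*((1/7)*51*65703 - 3263) = 83599*(3350853/7 - 3263) = 83599*(3328012/7) = 278218475188/7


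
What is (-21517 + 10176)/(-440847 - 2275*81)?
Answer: 11341/625122 ≈ 0.018142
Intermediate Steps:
(-21517 + 10176)/(-440847 - 2275*81) = -11341/(-440847 - 184275) = -11341/(-625122) = -11341*(-1/625122) = 11341/625122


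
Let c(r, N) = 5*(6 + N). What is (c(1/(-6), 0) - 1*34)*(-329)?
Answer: 1316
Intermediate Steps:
c(r, N) = 30 + 5*N
(c(1/(-6), 0) - 1*34)*(-329) = ((30 + 5*0) - 1*34)*(-329) = ((30 + 0) - 34)*(-329) = (30 - 34)*(-329) = -4*(-329) = 1316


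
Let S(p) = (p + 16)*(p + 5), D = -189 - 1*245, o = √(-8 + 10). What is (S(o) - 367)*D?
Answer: 123690 - 9114*√2 ≈ 1.1080e+5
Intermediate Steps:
o = √2 ≈ 1.4142
D = -434 (D = -189 - 245 = -434)
S(p) = (5 + p)*(16 + p) (S(p) = (16 + p)*(5 + p) = (5 + p)*(16 + p))
(S(o) - 367)*D = ((80 + (√2)² + 21*√2) - 367)*(-434) = ((80 + 2 + 21*√2) - 367)*(-434) = ((82 + 21*√2) - 367)*(-434) = (-285 + 21*√2)*(-434) = 123690 - 9114*√2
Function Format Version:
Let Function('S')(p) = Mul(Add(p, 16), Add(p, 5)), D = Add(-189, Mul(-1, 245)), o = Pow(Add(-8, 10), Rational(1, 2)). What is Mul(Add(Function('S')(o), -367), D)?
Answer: Add(123690, Mul(-9114, Pow(2, Rational(1, 2)))) ≈ 1.1080e+5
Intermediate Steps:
o = Pow(2, Rational(1, 2)) ≈ 1.4142
D = -434 (D = Add(-189, -245) = -434)
Function('S')(p) = Mul(Add(5, p), Add(16, p)) (Function('S')(p) = Mul(Add(16, p), Add(5, p)) = Mul(Add(5, p), Add(16, p)))
Mul(Add(Function('S')(o), -367), D) = Mul(Add(Add(80, Pow(Pow(2, Rational(1, 2)), 2), Mul(21, Pow(2, Rational(1, 2)))), -367), -434) = Mul(Add(Add(80, 2, Mul(21, Pow(2, Rational(1, 2)))), -367), -434) = Mul(Add(Add(82, Mul(21, Pow(2, Rational(1, 2)))), -367), -434) = Mul(Add(-285, Mul(21, Pow(2, Rational(1, 2)))), -434) = Add(123690, Mul(-9114, Pow(2, Rational(1, 2))))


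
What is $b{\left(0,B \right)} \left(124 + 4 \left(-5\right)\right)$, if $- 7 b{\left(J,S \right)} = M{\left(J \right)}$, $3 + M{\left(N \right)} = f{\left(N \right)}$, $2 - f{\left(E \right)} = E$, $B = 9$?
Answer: $\frac{104}{7} \approx 14.857$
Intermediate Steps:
$f{\left(E \right)} = 2 - E$
$M{\left(N \right)} = -1 - N$ ($M{\left(N \right)} = -3 - \left(-2 + N\right) = -1 - N$)
$b{\left(J,S \right)} = \frac{1}{7} + \frac{J}{7}$ ($b{\left(J,S \right)} = - \frac{-1 - J}{7} = \frac{1}{7} + \frac{J}{7}$)
$b{\left(0,B \right)} \left(124 + 4 \left(-5\right)\right) = \left(\frac{1}{7} + \frac{1}{7} \cdot 0\right) \left(124 + 4 \left(-5\right)\right) = \left(\frac{1}{7} + 0\right) \left(124 - 20\right) = \frac{1}{7} \cdot 104 = \frac{104}{7}$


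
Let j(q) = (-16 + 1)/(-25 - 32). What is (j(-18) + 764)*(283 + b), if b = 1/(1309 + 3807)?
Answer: 21023924909/97204 ≈ 2.1629e+5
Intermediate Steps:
j(q) = 5/19 (j(q) = -15/(-57) = -15*(-1/57) = 5/19)
b = 1/5116 ≈ 0.00019547
(j(-18) + 764)*(283 + b) = (5/19 + 764)*(283 + 1/5116) = (14521/19)*(1447829/5116) = 21023924909/97204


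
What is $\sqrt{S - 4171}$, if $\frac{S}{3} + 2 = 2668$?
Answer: $\sqrt{3827} \approx 61.863$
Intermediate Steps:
$S = 7998$ ($S = -6 + 3 \cdot 2668 = -6 + 8004 = 7998$)
$\sqrt{S - 4171} = \sqrt{7998 - 4171} = \sqrt{3827}$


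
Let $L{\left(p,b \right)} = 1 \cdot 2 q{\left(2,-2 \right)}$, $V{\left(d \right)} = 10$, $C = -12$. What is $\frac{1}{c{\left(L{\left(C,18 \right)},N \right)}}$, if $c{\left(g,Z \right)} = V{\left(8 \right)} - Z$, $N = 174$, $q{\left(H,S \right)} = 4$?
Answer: $- \frac{1}{164} \approx -0.0060976$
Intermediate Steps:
$L{\left(p,b \right)} = 8$ ($L{\left(p,b \right)} = 1 \cdot 2 \cdot 4 = 2 \cdot 4 = 8$)
$c{\left(g,Z \right)} = 10 - Z$
$\frac{1}{c{\left(L{\left(C,18 \right)},N \right)}} = \frac{1}{10 - 174} = \frac{1}{-164} = - \frac{1}{164}$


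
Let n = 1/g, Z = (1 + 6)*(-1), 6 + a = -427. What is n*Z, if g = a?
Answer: 7/433 ≈ 0.016166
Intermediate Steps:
a = -433 (a = -6 - 427 = -433)
g = -433
Z = -7 (Z = 7*(-1) = -7)
n = -1/433 (n = 1/(-433) = -1/433 ≈ -0.0023095)
n*Z = -1/433*(-7) = 7/433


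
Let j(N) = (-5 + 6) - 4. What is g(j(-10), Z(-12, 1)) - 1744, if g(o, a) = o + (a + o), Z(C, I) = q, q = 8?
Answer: -1742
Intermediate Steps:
j(N) = -3 (j(N) = 1 - 4 = -3)
Z(C, I) = 8
g(o, a) = a + 2*o
g(j(-10), Z(-12, 1)) - 1744 = (8 + 2*(-3)) - 1744 = (8 - 6) - 1744 = 2 - 1744 = -1742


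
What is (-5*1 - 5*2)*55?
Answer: -825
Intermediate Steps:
(-5*1 - 5*2)*55 = (-5 - 10)*55 = -15*55 = -825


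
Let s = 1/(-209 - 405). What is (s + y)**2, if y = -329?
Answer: 40806828049/376996 ≈ 1.0824e+5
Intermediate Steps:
s = -1/614 (s = 1/(-614) = -1/614 ≈ -0.0016287)
(s + y)**2 = (-1/614 - 329)**2 = (-202007/614)**2 = 40806828049/376996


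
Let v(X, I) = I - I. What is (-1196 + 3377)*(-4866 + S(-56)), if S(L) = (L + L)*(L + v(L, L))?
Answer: 3066486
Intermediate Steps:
v(X, I) = 0
S(L) = 2*L**2 (S(L) = (L + L)*(L + 0) = (2*L)*L = 2*L**2)
(-1196 + 3377)*(-4866 + S(-56)) = (-1196 + 3377)*(-4866 + 2*(-56)**2) = 2181*(-4866 + 2*3136) = 2181*(-4866 + 6272) = 2181*1406 = 3066486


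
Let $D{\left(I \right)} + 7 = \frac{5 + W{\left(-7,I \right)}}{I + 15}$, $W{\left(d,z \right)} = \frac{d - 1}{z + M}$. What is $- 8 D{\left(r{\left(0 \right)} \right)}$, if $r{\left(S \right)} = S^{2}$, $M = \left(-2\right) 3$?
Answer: $\frac{2368}{45} \approx 52.622$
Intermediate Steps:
$M = -6$
$W{\left(d,z \right)} = \frac{-1 + d}{-6 + z}$ ($W{\left(d,z \right)} = \frac{d - 1}{z - 6} = \frac{-1 + d}{-6 + z}$)
$D{\left(I \right)} = -7 + \frac{5 - \frac{8}{-6 + I}}{15 + I}$ ($D{\left(I \right)} = -7 + \frac{5 + \frac{-1 - 7}{-6 + I}}{I + 15} = -7 + \frac{5 + \frac{1}{-6 + I} \left(-8\right)}{15 + I} = -7 + \frac{5 - \frac{8}{-6 + I}}{15 + I}$)
$- 8 D{\left(r{\left(0 \right)} \right)} = - 8 \frac{-8 - \left(-6 + 0^{2}\right) \left(100 + 7 \cdot 0^{2}\right)}{\left(-6 + 0^{2}\right) \left(15 + 0^{2}\right)} = - 8 \frac{-8 - \left(-6 + 0\right) \left(100 + 7 \cdot 0\right)}{\left(-6 + 0\right) \left(15 + 0\right)} = - 8 \frac{-8 - - 6 \left(100 + 0\right)}{\left(-6\right) 15} = - 8 \left(\left(- \frac{1}{6}\right) \frac{1}{15} \left(-8 - \left(-6\right) 100\right)\right) = - 8 \left(\left(- \frac{1}{6}\right) \frac{1}{15} \left(-8 + 600\right)\right) = - 8 \left(\left(- \frac{1}{6}\right) \frac{1}{15} \cdot 592\right) = \left(-8\right) \left(- \frac{296}{45}\right) = \frac{2368}{45}$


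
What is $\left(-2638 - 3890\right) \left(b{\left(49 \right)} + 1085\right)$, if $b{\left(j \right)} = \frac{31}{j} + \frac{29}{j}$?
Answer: $- \frac{347452800}{49} \approx -7.0909 \cdot 10^{6}$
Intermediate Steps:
$b{\left(j \right)} = \frac{60}{j}$
$\left(-2638 - 3890\right) \left(b{\left(49 \right)} + 1085\right) = \left(-2638 - 3890\right) \left(\frac{60}{49} + 1085\right) = - 6528 \left(60 \cdot \frac{1}{49} + 1085\right) = - 6528 \left(\frac{60}{49} + 1085\right) = \left(-6528\right) \frac{53225}{49} = - \frac{347452800}{49}$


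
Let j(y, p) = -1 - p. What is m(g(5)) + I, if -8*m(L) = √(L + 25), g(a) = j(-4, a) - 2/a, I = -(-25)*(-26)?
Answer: -650 - √465/40 ≈ -650.54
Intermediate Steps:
I = -650 (I = -25*26 = -650)
g(a) = -1 - a - 2/a (g(a) = (-1 - a) - 2/a = -1 - a - 2/a)
m(L) = -√(25 + L)/8 (m(L) = -√(L + 25)/8 = -√(25 + L)/8)
m(g(5)) + I = -√(25 + (-1 - 1*5 - 2/5))/8 - 650 = -√(25 + (-1 - 5 - 2*⅕))/8 - 650 = -√(25 + (-1 - 5 - ⅖))/8 - 650 = -√(25 - 32/5)/8 - 650 = -√465/40 - 650 = -650 - √465/40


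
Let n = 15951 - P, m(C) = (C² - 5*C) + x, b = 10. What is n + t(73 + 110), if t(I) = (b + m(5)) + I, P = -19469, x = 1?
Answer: 35614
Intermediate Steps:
m(C) = 1 + C² - 5*C (m(C) = (C² - 5*C) + 1 = 1 + C² - 5*C)
n = 35420 (n = 15951 - 1*(-19469) = 15951 + 19469 = 35420)
t(I) = 11 + I (t(I) = (10 + (1 + 5² - 5*5)) + I = (10 + (1 + 25 - 25)) + I = (10 + 1) + I = 11 + I)
n + t(73 + 110) = 35420 + (11 + (73 + 110)) = 35420 + (11 + 183) = 35420 + 194 = 35614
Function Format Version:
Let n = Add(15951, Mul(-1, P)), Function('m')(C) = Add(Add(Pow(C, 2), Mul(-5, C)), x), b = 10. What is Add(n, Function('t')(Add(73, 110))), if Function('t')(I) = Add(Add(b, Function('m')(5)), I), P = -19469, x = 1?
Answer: 35614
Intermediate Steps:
Function('m')(C) = Add(1, Pow(C, 2), Mul(-5, C)) (Function('m')(C) = Add(Add(Pow(C, 2), Mul(-5, C)), 1) = Add(1, Pow(C, 2), Mul(-5, C)))
n = 35420 (n = Add(15951, Mul(-1, -19469)) = Add(15951, 19469) = 35420)
Function('t')(I) = Add(11, I) (Function('t')(I) = Add(Add(10, Add(1, Pow(5, 2), Mul(-5, 5))), I) = Add(Add(10, Add(1, 25, -25)), I) = Add(Add(10, 1), I) = Add(11, I))
Add(n, Function('t')(Add(73, 110))) = Add(35420, Add(11, Add(73, 110))) = Add(35420, Add(11, 183)) = Add(35420, 194) = 35614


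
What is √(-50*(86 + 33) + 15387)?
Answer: √9437 ≈ 97.144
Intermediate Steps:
√(-50*(86 + 33) + 15387) = √(-50*119 + 15387) = √(-5950 + 15387) = √9437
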